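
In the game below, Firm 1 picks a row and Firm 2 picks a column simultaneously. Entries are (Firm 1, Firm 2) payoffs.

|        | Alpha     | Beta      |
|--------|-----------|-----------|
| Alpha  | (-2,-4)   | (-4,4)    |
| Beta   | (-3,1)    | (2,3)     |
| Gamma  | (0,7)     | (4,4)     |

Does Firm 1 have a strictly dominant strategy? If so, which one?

A strategy is strictly dominant if it gives Firm 1 a strictly higher payoff than every other strategy, against every choice by the opponent.
Gamma strictly dominates: vs Alpha: 0 > each of {-2, -3}; vs Beta: 4 > each of {-4, 2}.

Gamma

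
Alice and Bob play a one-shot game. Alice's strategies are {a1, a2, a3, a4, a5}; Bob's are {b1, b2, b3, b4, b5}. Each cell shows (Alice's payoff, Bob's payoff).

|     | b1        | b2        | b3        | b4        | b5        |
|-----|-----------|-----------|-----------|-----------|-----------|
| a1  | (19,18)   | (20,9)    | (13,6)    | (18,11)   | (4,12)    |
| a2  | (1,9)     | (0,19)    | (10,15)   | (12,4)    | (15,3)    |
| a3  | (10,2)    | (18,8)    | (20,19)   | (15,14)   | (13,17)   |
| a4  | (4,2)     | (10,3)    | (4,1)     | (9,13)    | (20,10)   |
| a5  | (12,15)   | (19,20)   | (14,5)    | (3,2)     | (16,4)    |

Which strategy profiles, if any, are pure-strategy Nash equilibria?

A profile is a Nash equilibrium when each player is best-responding to the other.
Alice's best responses — vs b1: a1 (payoff 19); vs b2: a1 (payoff 20); vs b3: a3 (payoff 20); vs b4: a1 (payoff 18); vs b5: a4 (payoff 20).
Bob's best responses — vs a1: b1 (payoff 18); vs a2: b2 (payoff 19); vs a3: b3 (payoff 19); vs a4: b4 (payoff 13); vs a5: b2 (payoff 20).
Mutual best responses occur at (a1, b1) and (a3, b3); at each, neither player gains by switching.

(a1, b1) and (a3, b3)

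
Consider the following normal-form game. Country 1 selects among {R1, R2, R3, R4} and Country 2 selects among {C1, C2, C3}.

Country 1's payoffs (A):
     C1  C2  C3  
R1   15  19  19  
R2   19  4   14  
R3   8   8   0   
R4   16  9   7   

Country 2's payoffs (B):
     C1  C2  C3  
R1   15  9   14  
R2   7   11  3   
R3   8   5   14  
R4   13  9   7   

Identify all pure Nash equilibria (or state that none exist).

Find each player's best response to every opponent strategy; NE are the intersections.
Country 1's best responses — vs C1: R2 (payoff 19); vs C2: R1 (payoff 19); vs C3: R1 (payoff 19).
Country 2's best responses — vs R1: C1 (payoff 15); vs R2: C2 (payoff 11); vs R3: C3 (payoff 14); vs R4: C1 (payoff 13).
No cell has both players best-responding. For instance, Country 1's best reply to C3 is R1, but against R1 Country 2 prefers C1 over C3.

There is no pure-strategy Nash equilibrium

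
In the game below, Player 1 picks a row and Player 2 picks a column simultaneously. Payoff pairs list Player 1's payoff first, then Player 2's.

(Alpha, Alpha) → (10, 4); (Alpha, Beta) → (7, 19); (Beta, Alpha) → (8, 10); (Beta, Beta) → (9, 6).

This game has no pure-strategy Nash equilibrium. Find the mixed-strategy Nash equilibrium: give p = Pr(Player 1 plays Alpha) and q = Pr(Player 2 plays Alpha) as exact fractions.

Each player's mixing probability is pinned down by making the *other* player indifferent.
Player 2 indifferent between Alpha and Beta: p·4 + (1−p)·10 = p·19 + (1−p)·6 ⟹ 10 + (-6)p = 6 + 13p ⟹ p = 4/19.
Player 1 indifferent between Alpha and Beta: q·10 + (1−q)·7 = q·8 + (1−q)·9 ⟹ 7 + 3q = 9 + (-1)q ⟹ q = 1/2.

p = 4/19, q = 1/2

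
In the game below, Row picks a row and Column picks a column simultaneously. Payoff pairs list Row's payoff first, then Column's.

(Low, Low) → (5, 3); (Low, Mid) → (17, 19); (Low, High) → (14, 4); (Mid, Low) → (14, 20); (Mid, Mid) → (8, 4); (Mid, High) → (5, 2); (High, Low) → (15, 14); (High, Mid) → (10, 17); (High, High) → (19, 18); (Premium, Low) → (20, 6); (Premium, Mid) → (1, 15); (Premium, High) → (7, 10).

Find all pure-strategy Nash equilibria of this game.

(Low, Mid) and (High, High)

A profile is a Nash equilibrium when each player is best-responding to the other.
Row's best responses — vs Low: Premium (payoff 20); vs Mid: Low (payoff 17); vs High: High (payoff 19).
Column's best responses — vs Low: Mid (payoff 19); vs Mid: Low (payoff 20); vs High: High (payoff 18); vs Premium: Mid (payoff 15).
Mutual best responses occur at (Low, Mid) and (High, High); at each, neither player gains by switching.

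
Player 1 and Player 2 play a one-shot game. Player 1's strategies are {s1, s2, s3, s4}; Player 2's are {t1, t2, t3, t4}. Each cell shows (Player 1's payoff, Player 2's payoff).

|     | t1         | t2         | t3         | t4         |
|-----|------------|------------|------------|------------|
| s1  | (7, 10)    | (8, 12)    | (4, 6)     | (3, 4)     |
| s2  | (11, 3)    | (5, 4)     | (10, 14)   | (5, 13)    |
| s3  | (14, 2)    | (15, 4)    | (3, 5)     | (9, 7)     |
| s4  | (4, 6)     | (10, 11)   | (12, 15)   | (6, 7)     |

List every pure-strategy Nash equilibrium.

(s3, t4) and (s4, t3)

A profile is a Nash equilibrium when each player is best-responding to the other.
Player 1's best responses — vs t1: s3 (payoff 14); vs t2: s3 (payoff 15); vs t3: s4 (payoff 12); vs t4: s3 (payoff 9).
Player 2's best responses — vs s1: t2 (payoff 12); vs s2: t3 (payoff 14); vs s3: t4 (payoff 7); vs s4: t3 (payoff 15).
Mutual best responses occur at (s3, t4) and (s4, t3); at each, neither player gains by switching.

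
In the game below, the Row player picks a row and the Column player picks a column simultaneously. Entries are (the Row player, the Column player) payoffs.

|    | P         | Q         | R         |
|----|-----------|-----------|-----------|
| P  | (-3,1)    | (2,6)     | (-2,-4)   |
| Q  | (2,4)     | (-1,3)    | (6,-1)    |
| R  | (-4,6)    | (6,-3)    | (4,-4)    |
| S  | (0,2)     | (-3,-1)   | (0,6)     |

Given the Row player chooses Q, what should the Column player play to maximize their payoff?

P

With the Row player fixed at Q, the Column player's payoffs are: P → 4, Q → 3, R → -1.
The maximum is 4, achieved by P.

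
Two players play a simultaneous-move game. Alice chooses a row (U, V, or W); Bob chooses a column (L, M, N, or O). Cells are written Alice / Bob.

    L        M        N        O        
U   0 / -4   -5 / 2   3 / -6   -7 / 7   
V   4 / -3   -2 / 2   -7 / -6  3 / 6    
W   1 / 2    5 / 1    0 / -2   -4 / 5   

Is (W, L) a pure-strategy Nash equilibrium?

No

Holding Bob at L: Alice gets 1 from W but could get 4 by switching to V. Alice has a profitable deviation.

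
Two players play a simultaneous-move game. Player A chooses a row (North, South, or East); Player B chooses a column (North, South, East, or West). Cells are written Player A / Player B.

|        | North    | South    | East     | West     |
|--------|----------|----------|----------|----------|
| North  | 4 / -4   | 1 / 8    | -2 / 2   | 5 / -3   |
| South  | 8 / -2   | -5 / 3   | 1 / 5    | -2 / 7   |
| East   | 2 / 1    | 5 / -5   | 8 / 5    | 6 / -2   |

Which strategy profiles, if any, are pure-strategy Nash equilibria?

(East, East)

A profile is a Nash equilibrium when each player is best-responding to the other.
Player A's best responses — vs North: South (payoff 8); vs South: East (payoff 5); vs East: East (payoff 8); vs West: East (payoff 6).
Player B's best responses — vs North: South (payoff 8); vs South: West (payoff 7); vs East: East (payoff 5).
The only mutual best response is (East, East); neither player gains by switching there.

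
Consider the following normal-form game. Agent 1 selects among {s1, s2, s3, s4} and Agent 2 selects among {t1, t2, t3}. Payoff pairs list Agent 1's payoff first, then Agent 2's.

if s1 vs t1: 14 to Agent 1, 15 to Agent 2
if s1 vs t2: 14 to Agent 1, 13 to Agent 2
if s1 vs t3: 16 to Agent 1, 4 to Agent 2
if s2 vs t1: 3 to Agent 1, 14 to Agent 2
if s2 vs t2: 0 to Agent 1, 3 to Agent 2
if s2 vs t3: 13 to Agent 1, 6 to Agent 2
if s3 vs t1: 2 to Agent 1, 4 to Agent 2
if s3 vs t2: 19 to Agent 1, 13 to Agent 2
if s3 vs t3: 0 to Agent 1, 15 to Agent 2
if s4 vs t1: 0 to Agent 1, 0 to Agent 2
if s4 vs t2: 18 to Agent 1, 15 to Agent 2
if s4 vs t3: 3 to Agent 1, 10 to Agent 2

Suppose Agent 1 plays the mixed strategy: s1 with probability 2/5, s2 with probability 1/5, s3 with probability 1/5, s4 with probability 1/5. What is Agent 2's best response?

Agent 2's best reply maximizes expected payoff against the mix.
t1: (2/5)·15 + (1/5)·14 + (1/5)·4 + (1/5)·0 = 48/5
t2: (2/5)·13 + (1/5)·3 + (1/5)·13 + (1/5)·15 = 57/5
t3: (2/5)·4 + (1/5)·6 + (1/5)·15 + (1/5)·10 = 39/5
Highest expected payoff is 57/5, from t2.

t2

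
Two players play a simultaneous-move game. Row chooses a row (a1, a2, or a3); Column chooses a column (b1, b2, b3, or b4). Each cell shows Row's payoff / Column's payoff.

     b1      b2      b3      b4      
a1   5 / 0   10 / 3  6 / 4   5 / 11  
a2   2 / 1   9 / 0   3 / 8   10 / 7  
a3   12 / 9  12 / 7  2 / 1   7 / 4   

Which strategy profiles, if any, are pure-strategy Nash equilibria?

Check mutual best responses: a cell is a NE iff neither player can gain by unilaterally deviating.
Row's best responses — vs b1: a3 (payoff 12); vs b2: a3 (payoff 12); vs b3: a1 (payoff 6); vs b4: a2 (payoff 10).
Column's best responses — vs a1: b4 (payoff 11); vs a2: b3 (payoff 8); vs a3: b1 (payoff 9).
The only mutual best response is (a3, b1); neither player gains by switching there.

(a3, b1)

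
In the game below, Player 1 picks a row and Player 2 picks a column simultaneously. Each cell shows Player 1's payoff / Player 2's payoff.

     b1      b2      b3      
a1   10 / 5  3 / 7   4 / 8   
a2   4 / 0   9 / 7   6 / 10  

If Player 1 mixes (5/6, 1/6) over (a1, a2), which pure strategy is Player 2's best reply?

Compute Player 2's expected payoff from each pure strategy against the given mix.
b1: (5/6)·5 + (1/6)·0 = 25/6
b2: (5/6)·7 + (1/6)·7 = 7
b3: (5/6)·8 + (1/6)·10 = 25/3
Highest expected payoff is 25/3, from b3.

b3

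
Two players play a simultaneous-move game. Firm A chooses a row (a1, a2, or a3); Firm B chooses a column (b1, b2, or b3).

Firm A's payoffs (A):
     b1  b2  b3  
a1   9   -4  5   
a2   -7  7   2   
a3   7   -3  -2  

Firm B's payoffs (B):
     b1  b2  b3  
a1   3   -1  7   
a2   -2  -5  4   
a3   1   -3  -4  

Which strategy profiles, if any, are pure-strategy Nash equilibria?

Find each player's best response to every opponent strategy; NE are the intersections.
Firm A's best responses — vs b1: a1 (payoff 9); vs b2: a2 (payoff 7); vs b3: a1 (payoff 5).
Firm B's best responses — vs a1: b3 (payoff 7); vs a2: b3 (payoff 4); vs a3: b1 (payoff 1).
The only mutual best response is (a1, b3); neither player gains by switching there.

(a1, b3)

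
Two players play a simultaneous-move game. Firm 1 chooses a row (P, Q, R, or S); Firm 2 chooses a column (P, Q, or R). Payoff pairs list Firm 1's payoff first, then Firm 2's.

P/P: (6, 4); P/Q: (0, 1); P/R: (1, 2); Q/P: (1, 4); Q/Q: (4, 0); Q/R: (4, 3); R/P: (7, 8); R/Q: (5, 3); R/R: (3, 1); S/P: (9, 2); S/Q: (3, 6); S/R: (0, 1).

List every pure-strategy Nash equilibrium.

There is no pure-strategy Nash equilibrium

Check mutual best responses: a cell is a NE iff neither player can gain by unilaterally deviating.
Firm 1's best responses — vs P: S (payoff 9); vs Q: R (payoff 5); vs R: Q (payoff 4).
Firm 2's best responses — vs P: P (payoff 4); vs Q: P (payoff 4); vs R: P (payoff 8); vs S: Q (payoff 6).
No cell has both players best-responding. For instance, Firm 1's best reply to R is Q, but against Q Firm 2 prefers P over R.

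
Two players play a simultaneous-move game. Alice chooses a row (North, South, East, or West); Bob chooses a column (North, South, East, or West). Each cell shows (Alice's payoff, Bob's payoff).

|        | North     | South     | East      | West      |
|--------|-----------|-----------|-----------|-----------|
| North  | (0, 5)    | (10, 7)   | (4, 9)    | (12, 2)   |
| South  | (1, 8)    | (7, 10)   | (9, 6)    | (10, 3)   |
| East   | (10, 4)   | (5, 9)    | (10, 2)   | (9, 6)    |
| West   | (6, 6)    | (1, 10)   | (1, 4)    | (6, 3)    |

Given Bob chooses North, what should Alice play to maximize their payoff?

East

With Bob fixed at North, Alice's payoffs are: North → 0, South → 1, East → 10, West → 6.
The maximum is 10, achieved by East.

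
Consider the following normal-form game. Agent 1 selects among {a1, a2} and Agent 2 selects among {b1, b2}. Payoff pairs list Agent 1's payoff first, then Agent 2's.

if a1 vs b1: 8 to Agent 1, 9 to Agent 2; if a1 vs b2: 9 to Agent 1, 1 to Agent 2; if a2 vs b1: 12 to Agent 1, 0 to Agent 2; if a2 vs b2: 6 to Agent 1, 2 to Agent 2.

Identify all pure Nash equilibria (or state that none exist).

No pure-strategy Nash equilibrium

Check mutual best responses: a cell is a NE iff neither player can gain by unilaterally deviating.
Agent 1's best responses — vs b1: a2 (payoff 12); vs b2: a1 (payoff 9).
Agent 2's best responses — vs a1: b1 (payoff 9); vs a2: b2 (payoff 2).
No cell has both players best-responding. For instance, Agent 1's best reply to b2 is a1, but against a1 Agent 2 prefers b1 over b2.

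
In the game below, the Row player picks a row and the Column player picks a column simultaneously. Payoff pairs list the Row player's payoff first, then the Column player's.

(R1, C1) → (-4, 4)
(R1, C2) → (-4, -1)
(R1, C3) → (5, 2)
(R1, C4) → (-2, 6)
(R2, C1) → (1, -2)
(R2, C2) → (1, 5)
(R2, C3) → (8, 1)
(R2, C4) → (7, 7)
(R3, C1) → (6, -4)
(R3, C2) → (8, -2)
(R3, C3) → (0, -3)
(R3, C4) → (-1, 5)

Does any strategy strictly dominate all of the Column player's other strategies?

C4

Check whether one of the Column player's strategies beats all alternatives regardless of what the opponent does.
C4 strictly dominates: vs R1: 6 > each of {4, -1, 2}; vs R2: 7 > each of {-2, 5, 1}; vs R3: 5 > each of {-4, -2, -3}.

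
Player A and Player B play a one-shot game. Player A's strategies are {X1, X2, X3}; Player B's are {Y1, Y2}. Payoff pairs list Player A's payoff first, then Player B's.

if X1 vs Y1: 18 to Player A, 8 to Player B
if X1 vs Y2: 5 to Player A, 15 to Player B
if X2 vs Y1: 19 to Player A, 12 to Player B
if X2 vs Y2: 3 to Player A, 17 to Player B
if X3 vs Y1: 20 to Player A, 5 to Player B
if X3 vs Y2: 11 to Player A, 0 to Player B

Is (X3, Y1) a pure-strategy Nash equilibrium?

Holding Player B at Y1: Player A gets 20 from X3, versus 18 from X1, 19 from X2. No profitable deviation for Player A.
Holding Player A at X3: Player B gets 5 from Y1, versus 0 from Y2. No profitable deviation for Player B either.

Yes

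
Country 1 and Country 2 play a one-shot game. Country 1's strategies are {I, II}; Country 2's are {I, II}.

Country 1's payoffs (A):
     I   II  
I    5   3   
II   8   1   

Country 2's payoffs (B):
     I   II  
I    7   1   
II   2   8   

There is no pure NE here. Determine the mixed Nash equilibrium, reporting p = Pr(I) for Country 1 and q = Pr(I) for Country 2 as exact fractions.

In a mixed NE each player is indifferent between their pure strategies, so the opponent's mix sets the indifference.
Country 2 indifferent between I and II: p·7 + (1−p)·2 = p·1 + (1−p)·8 ⟹ 2 + 5p = 8 + (-7)p ⟹ p = 1/2.
Country 1 indifferent between I and II: q·5 + (1−q)·3 = q·8 + (1−q)·1 ⟹ 3 + 2q = 1 + 7q ⟹ q = 2/5.

p = 1/2, q = 2/5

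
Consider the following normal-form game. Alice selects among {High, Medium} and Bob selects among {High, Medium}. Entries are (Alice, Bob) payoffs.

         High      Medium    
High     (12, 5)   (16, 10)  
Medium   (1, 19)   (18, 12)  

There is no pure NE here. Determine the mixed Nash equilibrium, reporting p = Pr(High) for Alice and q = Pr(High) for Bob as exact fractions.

Each player's mixing probability is pinned down by making the *other* player indifferent.
Bob indifferent between High and Medium: p·5 + (1−p)·19 = p·10 + (1−p)·12 ⟹ 19 + (-14)p = 12 + (-2)p ⟹ p = 7/12.
Alice indifferent between High and Medium: q·12 + (1−q)·16 = q·1 + (1−q)·18 ⟹ 16 + (-4)q = 18 + (-17)q ⟹ q = 2/13.

p = 7/12, q = 2/13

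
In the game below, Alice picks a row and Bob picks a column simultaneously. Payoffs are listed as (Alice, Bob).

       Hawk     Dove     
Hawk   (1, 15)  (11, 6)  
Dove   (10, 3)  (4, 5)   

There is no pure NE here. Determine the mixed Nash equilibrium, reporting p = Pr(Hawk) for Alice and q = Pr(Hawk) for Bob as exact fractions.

p = 2/11, q = 7/16

Each player's mixing probability is pinned down by making the *other* player indifferent.
Bob indifferent between Hawk and Dove: p·15 + (1−p)·3 = p·6 + (1−p)·5 ⟹ 3 + 12p = 5 + 1p ⟹ p = 2/11.
Alice indifferent between Hawk and Dove: q·1 + (1−q)·11 = q·10 + (1−q)·4 ⟹ 11 + (-10)q = 4 + 6q ⟹ q = 7/16.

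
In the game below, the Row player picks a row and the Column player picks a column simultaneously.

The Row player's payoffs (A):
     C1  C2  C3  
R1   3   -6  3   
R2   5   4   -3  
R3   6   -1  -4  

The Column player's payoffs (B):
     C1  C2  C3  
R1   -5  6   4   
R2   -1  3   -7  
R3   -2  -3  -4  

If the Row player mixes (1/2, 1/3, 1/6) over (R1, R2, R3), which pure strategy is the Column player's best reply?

The Column player's best reply maximizes expected payoff against the mix.
C1: (1/2)·(-5) + (1/3)·(-1) + (1/6)·(-2) = -19/6
C2: (1/2)·6 + (1/3)·3 + (1/6)·(-3) = 7/2
C3: (1/2)·4 + (1/3)·(-7) + (1/6)·(-4) = -1
Highest expected payoff is 7/2, from C2.

C2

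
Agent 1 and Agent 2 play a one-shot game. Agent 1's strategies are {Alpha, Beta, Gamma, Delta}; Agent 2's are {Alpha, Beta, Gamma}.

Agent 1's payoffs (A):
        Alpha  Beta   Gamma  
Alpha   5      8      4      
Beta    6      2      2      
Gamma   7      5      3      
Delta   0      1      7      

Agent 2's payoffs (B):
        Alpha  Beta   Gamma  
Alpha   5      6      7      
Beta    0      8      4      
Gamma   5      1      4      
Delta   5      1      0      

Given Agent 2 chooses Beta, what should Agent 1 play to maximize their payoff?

Alpha

With Agent 2 fixed at Beta, Agent 1's payoffs are: Alpha → 8, Beta → 2, Gamma → 5, Delta → 1.
The maximum is 8, achieved by Alpha.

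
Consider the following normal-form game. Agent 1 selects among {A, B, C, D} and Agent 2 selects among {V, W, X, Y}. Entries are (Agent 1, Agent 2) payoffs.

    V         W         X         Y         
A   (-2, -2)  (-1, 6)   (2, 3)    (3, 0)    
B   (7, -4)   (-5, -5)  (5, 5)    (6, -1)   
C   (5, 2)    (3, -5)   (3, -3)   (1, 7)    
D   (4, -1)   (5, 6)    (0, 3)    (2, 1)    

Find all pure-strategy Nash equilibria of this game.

Find each player's best response to every opponent strategy; NE are the intersections.
Agent 1's best responses — vs V: B (payoff 7); vs W: D (payoff 5); vs X: B (payoff 5); vs Y: B (payoff 6).
Agent 2's best responses — vs A: W (payoff 6); vs B: X (payoff 5); vs C: Y (payoff 7); vs D: W (payoff 6).
Mutual best responses occur at (B, X) and (D, W); at each, neither player gains by switching.

(B, X) and (D, W)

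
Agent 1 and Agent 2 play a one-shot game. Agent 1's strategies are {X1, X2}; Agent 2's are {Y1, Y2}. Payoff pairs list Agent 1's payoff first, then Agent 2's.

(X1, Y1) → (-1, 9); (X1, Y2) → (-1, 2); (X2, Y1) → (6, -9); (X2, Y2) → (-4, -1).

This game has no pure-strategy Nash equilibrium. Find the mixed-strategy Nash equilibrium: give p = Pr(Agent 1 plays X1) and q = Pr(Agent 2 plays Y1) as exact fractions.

p = 8/15, q = 3/10

Each player's mixing probability is pinned down by making the *other* player indifferent.
Agent 2 indifferent between Y1 and Y2: p·9 + (1−p)·(-9) = p·2 + (1−p)·(-1) ⟹ (-9) + 18p = (-1) + 3p ⟹ p = 8/15.
Agent 1 indifferent between X1 and X2: q·(-1) + (1−q)·(-1) = q·6 + (1−q)·(-4) ⟹ (-1) + 0q = (-4) + 10q ⟹ q = 3/10.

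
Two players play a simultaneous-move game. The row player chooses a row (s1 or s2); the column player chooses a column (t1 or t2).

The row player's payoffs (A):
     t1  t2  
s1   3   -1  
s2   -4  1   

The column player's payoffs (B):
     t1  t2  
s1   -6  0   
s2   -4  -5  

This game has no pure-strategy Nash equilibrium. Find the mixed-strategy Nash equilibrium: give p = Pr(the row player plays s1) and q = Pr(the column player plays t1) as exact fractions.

In a mixed NE each player is indifferent between their pure strategies, so the opponent's mix sets the indifference.
The column player indifferent between t1 and t2: p·(-6) + (1−p)·(-4) = p·0 + (1−p)·(-5) ⟹ (-4) + (-2)p = (-5) + 5p ⟹ p = 1/7.
The row player indifferent between s1 and s2: q·3 + (1−q)·(-1) = q·(-4) + (1−q)·1 ⟹ (-1) + 4q = 1 + (-5)q ⟹ q = 2/9.

p = 1/7, q = 2/9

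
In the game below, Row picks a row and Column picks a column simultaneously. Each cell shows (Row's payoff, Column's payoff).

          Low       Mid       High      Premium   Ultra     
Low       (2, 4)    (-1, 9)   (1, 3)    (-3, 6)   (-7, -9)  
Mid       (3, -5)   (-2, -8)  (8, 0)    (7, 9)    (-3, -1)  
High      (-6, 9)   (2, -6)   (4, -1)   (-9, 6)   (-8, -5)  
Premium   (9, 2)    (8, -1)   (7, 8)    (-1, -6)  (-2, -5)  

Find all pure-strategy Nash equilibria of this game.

Check mutual best responses: a cell is a NE iff neither player can gain by unilaterally deviating.
Row's best responses — vs Low: Premium (payoff 9); vs Mid: Premium (payoff 8); vs High: Mid (payoff 8); vs Premium: Mid (payoff 7); vs Ultra: Premium (payoff -2).
Column's best responses — vs Low: Mid (payoff 9); vs Mid: Premium (payoff 9); vs High: Low (payoff 9); vs Premium: High (payoff 8).
The only mutual best response is (Mid, Premium); neither player gains by switching there.

(Mid, Premium)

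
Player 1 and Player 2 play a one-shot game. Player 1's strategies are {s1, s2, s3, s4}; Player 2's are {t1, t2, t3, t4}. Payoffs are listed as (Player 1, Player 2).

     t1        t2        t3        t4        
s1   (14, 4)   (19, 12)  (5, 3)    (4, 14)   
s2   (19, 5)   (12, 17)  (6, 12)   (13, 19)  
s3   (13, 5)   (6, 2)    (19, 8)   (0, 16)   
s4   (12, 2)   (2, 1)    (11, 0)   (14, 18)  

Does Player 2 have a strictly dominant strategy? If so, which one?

A strategy is strictly dominant if it gives Player 2 a strictly higher payoff than every other strategy, against every choice by the opponent.
t4 strictly dominates: vs s1: 14 > each of {4, 12, 3}; vs s2: 19 > each of {5, 17, 12}; vs s3: 16 > each of {5, 2, 8}; vs s4: 18 > each of {2, 1, 0}.

t4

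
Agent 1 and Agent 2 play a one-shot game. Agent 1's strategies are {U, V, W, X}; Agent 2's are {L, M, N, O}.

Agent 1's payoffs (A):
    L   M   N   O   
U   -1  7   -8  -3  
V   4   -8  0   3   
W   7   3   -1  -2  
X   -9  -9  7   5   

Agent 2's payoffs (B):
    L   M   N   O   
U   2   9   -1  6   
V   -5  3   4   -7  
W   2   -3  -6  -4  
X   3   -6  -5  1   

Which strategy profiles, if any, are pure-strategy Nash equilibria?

Check mutual best responses: a cell is a NE iff neither player can gain by unilaterally deviating.
Agent 1's best responses — vs L: W (payoff 7); vs M: U (payoff 7); vs N: X (payoff 7); vs O: X (payoff 5).
Agent 2's best responses — vs U: M (payoff 9); vs V: N (payoff 4); vs W: L (payoff 2); vs X: L (payoff 3).
Mutual best responses occur at (U, M) and (W, L); at each, neither player gains by switching.

(U, M) and (W, L)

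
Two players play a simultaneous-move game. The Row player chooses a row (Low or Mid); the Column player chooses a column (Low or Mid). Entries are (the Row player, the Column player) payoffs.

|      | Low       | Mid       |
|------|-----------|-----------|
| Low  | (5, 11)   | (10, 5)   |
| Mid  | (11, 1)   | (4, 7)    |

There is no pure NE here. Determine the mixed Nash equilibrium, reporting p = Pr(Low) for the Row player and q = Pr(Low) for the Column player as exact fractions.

Each player's mixing probability is pinned down by making the *other* player indifferent.
The Column player indifferent between Low and Mid: p·11 + (1−p)·1 = p·5 + (1−p)·7 ⟹ 1 + 10p = 7 + (-2)p ⟹ p = 1/2.
The Row player indifferent between Low and Mid: q·5 + (1−q)·10 = q·11 + (1−q)·4 ⟹ 10 + (-5)q = 4 + 7q ⟹ q = 1/2.

p = 1/2, q = 1/2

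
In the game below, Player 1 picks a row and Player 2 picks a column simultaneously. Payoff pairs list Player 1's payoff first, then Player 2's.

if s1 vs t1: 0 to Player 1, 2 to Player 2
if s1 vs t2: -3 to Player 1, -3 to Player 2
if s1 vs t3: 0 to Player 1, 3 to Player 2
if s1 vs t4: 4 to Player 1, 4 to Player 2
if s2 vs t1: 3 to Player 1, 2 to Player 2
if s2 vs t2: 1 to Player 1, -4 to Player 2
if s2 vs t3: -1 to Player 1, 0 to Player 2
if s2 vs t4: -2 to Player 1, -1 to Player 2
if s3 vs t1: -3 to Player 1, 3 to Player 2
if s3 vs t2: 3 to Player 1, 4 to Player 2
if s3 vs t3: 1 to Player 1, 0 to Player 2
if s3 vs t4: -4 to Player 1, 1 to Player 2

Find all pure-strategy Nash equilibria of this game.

(s1, t4), (s2, t1), and (s3, t2)

Find each player's best response to every opponent strategy; NE are the intersections.
Player 1's best responses — vs t1: s2 (payoff 3); vs t2: s3 (payoff 3); vs t3: s3 (payoff 1); vs t4: s1 (payoff 4).
Player 2's best responses — vs s1: t4 (payoff 4); vs s2: t1 (payoff 2); vs s3: t2 (payoff 4).
Mutual best responses occur at (s1, t4), (s2, t1), and (s3, t2); at each, neither player gains by switching.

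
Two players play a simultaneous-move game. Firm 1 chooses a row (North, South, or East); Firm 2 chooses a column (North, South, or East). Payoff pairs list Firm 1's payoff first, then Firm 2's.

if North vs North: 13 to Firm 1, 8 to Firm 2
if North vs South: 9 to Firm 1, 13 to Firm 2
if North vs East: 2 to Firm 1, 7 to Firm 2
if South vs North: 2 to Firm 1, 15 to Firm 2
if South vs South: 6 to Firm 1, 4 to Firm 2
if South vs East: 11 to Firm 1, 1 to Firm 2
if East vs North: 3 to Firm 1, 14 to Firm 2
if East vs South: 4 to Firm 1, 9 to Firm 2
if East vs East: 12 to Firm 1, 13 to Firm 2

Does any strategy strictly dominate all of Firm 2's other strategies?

A strategy is strictly dominant if it gives Firm 2 a strictly higher payoff than every other strategy, against every choice by the opponent.
North is not dominant: against North, South gives 13 > 8.
South is not dominant: against South, North gives 15 > 4.
East is not dominant: against North, North gives 8 > 7.
No single strategy is best against every opponent action.

None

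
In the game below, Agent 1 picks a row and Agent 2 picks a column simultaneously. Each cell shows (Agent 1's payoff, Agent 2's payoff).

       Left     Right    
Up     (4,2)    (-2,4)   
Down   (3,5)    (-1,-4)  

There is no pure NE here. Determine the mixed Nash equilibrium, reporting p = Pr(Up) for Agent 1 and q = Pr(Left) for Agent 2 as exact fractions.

p = 9/11, q = 1/2

Each player's mixing probability is pinned down by making the *other* player indifferent.
Agent 2 indifferent between Left and Right: p·2 + (1−p)·5 = p·4 + (1−p)·(-4) ⟹ 5 + (-3)p = (-4) + 8p ⟹ p = 9/11.
Agent 1 indifferent between Up and Down: q·4 + (1−q)·(-2) = q·3 + (1−q)·(-1) ⟹ (-2) + 6q = (-1) + 4q ⟹ q = 1/2.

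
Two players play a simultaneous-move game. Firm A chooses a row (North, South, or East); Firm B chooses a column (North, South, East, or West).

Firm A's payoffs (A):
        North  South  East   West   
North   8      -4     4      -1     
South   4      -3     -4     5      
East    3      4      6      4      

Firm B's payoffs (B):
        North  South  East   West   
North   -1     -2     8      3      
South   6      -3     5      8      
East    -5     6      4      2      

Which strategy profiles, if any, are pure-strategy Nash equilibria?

(South, West) and (East, South)

Check mutual best responses: a cell is a NE iff neither player can gain by unilaterally deviating.
Firm A's best responses — vs North: North (payoff 8); vs South: East (payoff 4); vs East: East (payoff 6); vs West: South (payoff 5).
Firm B's best responses — vs North: East (payoff 8); vs South: West (payoff 8); vs East: South (payoff 6).
Mutual best responses occur at (South, West) and (East, South); at each, neither player gains by switching.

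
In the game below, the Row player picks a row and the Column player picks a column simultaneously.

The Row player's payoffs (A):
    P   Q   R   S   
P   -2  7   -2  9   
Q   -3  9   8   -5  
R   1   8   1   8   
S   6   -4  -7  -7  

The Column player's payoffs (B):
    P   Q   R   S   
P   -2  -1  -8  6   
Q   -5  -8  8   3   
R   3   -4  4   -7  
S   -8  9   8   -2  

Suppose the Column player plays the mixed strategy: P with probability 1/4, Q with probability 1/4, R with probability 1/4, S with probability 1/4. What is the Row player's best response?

Compute the Row player's expected payoff from each pure strategy against the given mix.
P: (1/4)·(-2) + (1/4)·7 + (1/4)·(-2) + (1/4)·9 = 3
Q: (1/4)·(-3) + (1/4)·9 + (1/4)·8 + (1/4)·(-5) = 9/4
R: (1/4)·1 + (1/4)·8 + (1/4)·1 + (1/4)·8 = 9/2
S: (1/4)·6 + (1/4)·(-4) + (1/4)·(-7) + (1/4)·(-7) = -3
Highest expected payoff is 9/2, from R.

R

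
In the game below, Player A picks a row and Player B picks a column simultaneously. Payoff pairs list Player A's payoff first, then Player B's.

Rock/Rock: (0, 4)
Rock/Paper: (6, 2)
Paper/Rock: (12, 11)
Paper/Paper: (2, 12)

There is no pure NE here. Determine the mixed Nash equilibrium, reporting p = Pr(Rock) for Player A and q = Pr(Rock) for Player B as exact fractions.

p = 1/3, q = 1/4

Each player's mixing probability is pinned down by making the *other* player indifferent.
Player B indifferent between Rock and Paper: p·4 + (1−p)·11 = p·2 + (1−p)·12 ⟹ 11 + (-7)p = 12 + (-10)p ⟹ p = 1/3.
Player A indifferent between Rock and Paper: q·0 + (1−q)·6 = q·12 + (1−q)·2 ⟹ 6 + (-6)q = 2 + 10q ⟹ q = 1/4.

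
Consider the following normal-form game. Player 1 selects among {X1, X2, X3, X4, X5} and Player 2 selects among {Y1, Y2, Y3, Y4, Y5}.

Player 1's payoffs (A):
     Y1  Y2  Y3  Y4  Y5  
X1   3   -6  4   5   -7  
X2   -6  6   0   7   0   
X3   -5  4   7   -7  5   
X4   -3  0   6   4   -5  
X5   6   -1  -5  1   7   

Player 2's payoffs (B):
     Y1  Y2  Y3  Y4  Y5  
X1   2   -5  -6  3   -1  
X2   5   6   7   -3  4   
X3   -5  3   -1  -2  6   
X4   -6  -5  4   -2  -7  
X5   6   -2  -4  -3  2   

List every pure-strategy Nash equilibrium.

Check mutual best responses: a cell is a NE iff neither player can gain by unilaterally deviating.
Player 1's best responses — vs Y1: X5 (payoff 6); vs Y2: X2 (payoff 6); vs Y3: X3 (payoff 7); vs Y4: X2 (payoff 7); vs Y5: X5 (payoff 7).
Player 2's best responses — vs X1: Y4 (payoff 3); vs X2: Y3 (payoff 7); vs X3: Y5 (payoff 6); vs X4: Y3 (payoff 4); vs X5: Y1 (payoff 6).
The only mutual best response is (X5, Y1); neither player gains by switching there.

(X5, Y1)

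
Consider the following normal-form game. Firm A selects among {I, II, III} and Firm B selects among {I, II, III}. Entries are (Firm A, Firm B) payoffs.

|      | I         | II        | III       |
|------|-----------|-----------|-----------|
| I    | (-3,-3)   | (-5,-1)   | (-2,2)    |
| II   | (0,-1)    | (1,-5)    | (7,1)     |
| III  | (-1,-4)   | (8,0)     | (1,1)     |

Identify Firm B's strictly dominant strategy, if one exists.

III

Check whether one of Firm B's strategies beats all alternatives regardless of what the opponent does.
III strictly dominates: vs I: 2 > each of {-3, -1}; vs II: 1 > each of {-1, -5}; vs III: 1 > each of {-4, 0}.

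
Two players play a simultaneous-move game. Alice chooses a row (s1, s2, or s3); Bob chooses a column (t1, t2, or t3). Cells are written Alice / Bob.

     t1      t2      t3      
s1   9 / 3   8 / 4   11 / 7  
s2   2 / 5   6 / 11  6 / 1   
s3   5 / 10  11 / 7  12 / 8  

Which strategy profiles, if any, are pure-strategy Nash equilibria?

A profile is a Nash equilibrium when each player is best-responding to the other.
Alice's best responses — vs t1: s1 (payoff 9); vs t2: s3 (payoff 11); vs t3: s3 (payoff 12).
Bob's best responses — vs s1: t3 (payoff 7); vs s2: t2 (payoff 11); vs s3: t1 (payoff 10).
No cell has both players best-responding. For instance, Alice's best reply to t2 is s3, but against s3 Bob prefers t1 over t2.

There is no pure-strategy Nash equilibrium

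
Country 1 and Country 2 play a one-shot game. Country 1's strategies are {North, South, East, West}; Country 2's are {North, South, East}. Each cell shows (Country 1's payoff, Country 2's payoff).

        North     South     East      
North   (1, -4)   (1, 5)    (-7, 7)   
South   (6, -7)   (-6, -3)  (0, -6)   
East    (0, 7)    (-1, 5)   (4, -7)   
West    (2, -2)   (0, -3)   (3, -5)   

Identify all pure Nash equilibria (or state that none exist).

Find each player's best response to every opponent strategy; NE are the intersections.
Country 1's best responses — vs North: South (payoff 6); vs South: North (payoff 1); vs East: East (payoff 4).
Country 2's best responses — vs North: East (payoff 7); vs South: South (payoff -3); vs East: North (payoff 7); vs West: North (payoff -2).
No cell has both players best-responding. For instance, Country 1's best reply to North is South, but against South Country 2 prefers South over North.

There is no pure-strategy Nash equilibrium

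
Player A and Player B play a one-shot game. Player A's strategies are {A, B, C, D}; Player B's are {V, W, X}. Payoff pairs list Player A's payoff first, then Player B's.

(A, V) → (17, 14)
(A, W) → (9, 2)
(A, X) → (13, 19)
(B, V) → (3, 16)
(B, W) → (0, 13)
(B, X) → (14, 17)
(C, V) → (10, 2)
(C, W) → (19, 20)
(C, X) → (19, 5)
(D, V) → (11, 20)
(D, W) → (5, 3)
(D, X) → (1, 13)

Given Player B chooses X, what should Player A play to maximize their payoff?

With Player B fixed at X, Player A's payoffs are: A → 13, B → 14, C → 19, D → 1.
The maximum is 19, achieved by C.

C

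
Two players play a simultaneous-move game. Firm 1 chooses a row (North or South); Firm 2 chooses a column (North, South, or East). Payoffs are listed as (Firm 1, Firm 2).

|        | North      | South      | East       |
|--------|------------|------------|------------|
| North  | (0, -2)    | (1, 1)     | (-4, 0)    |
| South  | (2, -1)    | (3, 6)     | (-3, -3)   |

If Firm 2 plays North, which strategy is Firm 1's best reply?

With Firm 2 fixed at North, Firm 1's payoffs are: North → 0, South → 2.
The maximum is 2, achieved by South.

South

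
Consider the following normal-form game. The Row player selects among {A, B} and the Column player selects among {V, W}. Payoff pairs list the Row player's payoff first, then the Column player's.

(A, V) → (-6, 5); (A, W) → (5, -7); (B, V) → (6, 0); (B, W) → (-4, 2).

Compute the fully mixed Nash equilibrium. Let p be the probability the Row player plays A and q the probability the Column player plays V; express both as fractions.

In a mixed NE each player is indifferent between their pure strategies, so the opponent's mix sets the indifference.
The Column player indifferent between V and W: p·5 + (1−p)·0 = p·(-7) + (1−p)·2 ⟹ 0 + 5p = 2 + (-9)p ⟹ p = 1/7.
The Row player indifferent between A and B: q·(-6) + (1−q)·5 = q·6 + (1−q)·(-4) ⟹ 5 + (-11)q = (-4) + 10q ⟹ q = 3/7.

p = 1/7, q = 3/7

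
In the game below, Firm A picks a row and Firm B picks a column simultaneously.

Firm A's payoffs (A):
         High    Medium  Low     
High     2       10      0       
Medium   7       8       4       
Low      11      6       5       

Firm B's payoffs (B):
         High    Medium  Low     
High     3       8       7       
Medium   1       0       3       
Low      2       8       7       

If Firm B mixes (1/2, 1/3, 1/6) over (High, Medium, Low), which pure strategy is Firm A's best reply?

Low

Compute Firm A's expected payoff from each pure strategy against the given mix.
High: (1/2)·2 + (1/3)·10 + (1/6)·0 = 13/3
Medium: (1/2)·7 + (1/3)·8 + (1/6)·4 = 41/6
Low: (1/2)·11 + (1/3)·6 + (1/6)·5 = 25/3
Highest expected payoff is 25/3, from Low.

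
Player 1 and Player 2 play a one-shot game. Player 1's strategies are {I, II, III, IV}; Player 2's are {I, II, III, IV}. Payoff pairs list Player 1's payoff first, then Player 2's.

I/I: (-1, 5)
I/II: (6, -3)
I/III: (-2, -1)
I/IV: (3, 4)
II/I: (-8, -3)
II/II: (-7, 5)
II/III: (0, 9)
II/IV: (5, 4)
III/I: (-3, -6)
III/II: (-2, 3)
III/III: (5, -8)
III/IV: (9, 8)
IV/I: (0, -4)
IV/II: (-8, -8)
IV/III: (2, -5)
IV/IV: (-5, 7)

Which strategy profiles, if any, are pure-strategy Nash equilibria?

Check mutual best responses: a cell is a NE iff neither player can gain by unilaterally deviating.
Player 1's best responses — vs I: IV (payoff 0); vs II: I (payoff 6); vs III: III (payoff 5); vs IV: III (payoff 9).
Player 2's best responses — vs I: I (payoff 5); vs II: III (payoff 9); vs III: IV (payoff 8); vs IV: IV (payoff 7).
The only mutual best response is (III, IV); neither player gains by switching there.

(III, IV)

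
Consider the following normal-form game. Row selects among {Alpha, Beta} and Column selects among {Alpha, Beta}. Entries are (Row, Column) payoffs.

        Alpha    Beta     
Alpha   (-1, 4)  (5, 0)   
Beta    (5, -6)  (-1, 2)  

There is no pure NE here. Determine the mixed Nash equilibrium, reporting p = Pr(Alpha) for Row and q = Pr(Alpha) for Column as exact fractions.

Each player's mixing probability is pinned down by making the *other* player indifferent.
Column indifferent between Alpha and Beta: p·4 + (1−p)·(-6) = p·0 + (1−p)·2 ⟹ (-6) + 10p = 2 + (-2)p ⟹ p = 2/3.
Row indifferent between Alpha and Beta: q·(-1) + (1−q)·5 = q·5 + (1−q)·(-1) ⟹ 5 + (-6)q = (-1) + 6q ⟹ q = 1/2.

p = 2/3, q = 1/2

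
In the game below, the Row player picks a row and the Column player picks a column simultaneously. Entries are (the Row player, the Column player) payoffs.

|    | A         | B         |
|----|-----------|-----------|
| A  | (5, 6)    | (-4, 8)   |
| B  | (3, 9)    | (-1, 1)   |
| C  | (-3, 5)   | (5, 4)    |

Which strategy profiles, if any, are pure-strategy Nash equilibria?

No pure-strategy Nash equilibrium

Find each player's best response to every opponent strategy; NE are the intersections.
The Row player's best responses — vs A: A (payoff 5); vs B: C (payoff 5).
The Column player's best responses — vs A: B (payoff 8); vs B: A (payoff 9); vs C: A (payoff 5).
No cell has both players best-responding. For instance, the Row player's best reply to A is A, but against A the Column player prefers B over A.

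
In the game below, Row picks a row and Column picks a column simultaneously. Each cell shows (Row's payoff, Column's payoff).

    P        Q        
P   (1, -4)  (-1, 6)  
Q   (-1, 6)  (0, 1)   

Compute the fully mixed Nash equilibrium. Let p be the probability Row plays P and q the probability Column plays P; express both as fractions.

p = 1/3, q = 1/3

Each player's mixing probability is pinned down by making the *other* player indifferent.
Column indifferent between P and Q: p·(-4) + (1−p)·6 = p·6 + (1−p)·1 ⟹ 6 + (-10)p = 1 + 5p ⟹ p = 1/3.
Row indifferent between P and Q: q·1 + (1−q)·(-1) = q·(-1) + (1−q)·0 ⟹ (-1) + 2q = 0 + (-1)q ⟹ q = 1/3.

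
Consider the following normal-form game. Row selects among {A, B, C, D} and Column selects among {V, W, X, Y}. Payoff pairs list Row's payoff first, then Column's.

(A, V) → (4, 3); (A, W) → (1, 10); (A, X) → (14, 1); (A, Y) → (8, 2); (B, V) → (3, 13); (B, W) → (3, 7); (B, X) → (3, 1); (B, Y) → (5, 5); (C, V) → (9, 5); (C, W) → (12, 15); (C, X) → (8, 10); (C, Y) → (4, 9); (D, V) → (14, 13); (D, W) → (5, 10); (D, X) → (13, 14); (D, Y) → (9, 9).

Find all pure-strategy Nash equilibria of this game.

Find each player's best response to every opponent strategy; NE are the intersections.
Row's best responses — vs V: D (payoff 14); vs W: C (payoff 12); vs X: A (payoff 14); vs Y: D (payoff 9).
Column's best responses — vs A: W (payoff 10); vs B: V (payoff 13); vs C: W (payoff 15); vs D: X (payoff 14).
The only mutual best response is (C, W); neither player gains by switching there.

(C, W)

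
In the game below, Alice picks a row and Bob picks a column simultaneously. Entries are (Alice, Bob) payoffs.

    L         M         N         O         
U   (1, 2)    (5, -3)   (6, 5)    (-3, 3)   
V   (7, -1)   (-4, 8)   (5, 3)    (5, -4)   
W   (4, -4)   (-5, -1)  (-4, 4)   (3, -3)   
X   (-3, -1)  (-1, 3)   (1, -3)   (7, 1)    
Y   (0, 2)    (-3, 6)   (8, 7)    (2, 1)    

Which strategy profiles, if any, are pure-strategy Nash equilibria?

Check mutual best responses: a cell is a NE iff neither player can gain by unilaterally deviating.
Alice's best responses — vs L: V (payoff 7); vs M: U (payoff 5); vs N: Y (payoff 8); vs O: X (payoff 7).
Bob's best responses — vs U: N (payoff 5); vs V: M (payoff 8); vs W: N (payoff 4); vs X: M (payoff 3); vs Y: N (payoff 7).
The only mutual best response is (Y, N); neither player gains by switching there.

(Y, N)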